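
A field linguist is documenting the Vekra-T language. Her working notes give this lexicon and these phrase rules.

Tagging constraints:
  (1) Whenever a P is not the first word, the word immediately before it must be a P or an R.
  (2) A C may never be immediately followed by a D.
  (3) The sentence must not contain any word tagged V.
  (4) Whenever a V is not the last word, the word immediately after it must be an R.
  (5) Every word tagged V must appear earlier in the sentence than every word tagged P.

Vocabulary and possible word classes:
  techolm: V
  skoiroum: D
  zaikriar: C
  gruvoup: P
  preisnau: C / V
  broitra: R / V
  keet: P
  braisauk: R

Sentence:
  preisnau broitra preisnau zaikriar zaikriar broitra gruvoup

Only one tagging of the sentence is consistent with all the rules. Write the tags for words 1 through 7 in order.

Candidates per position — 1:preisnau {C,V}; 2:broitra {R,V}; 3:preisnau {C,V}; 4:zaikriar {C}; 5:zaikriar {C}; 6:broitra {R,V}; 7:gruvoup {P}.
Position 1: V is ruled out by rule 3; that leaves C.
Position 2: V is ruled out by rule 3; that leaves R.
Position 3: V is ruled out by rule 3; that leaves C.
Position 6: V is ruled out by rule 1; that leaves R.
That leaves exactly one tagging: C R C C C R P.
Checking: rule 1 holds; rule 2 holds; rule 3 holds; rule 4 holds; rule 5 holds.

C R C C C R P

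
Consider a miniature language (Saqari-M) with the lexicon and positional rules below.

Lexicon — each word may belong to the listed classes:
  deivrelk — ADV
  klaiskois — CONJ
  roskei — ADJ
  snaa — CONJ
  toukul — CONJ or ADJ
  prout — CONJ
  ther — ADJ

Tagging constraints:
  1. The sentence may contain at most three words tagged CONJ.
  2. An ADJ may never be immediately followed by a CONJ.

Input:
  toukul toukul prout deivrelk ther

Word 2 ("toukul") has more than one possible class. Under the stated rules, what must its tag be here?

CONJ

Candidates per position — 1:toukul {CONJ,ADJ}; 2:toukul {CONJ,ADJ}; 3:prout {CONJ}; 4:deivrelk {ADV}; 5:ther {ADJ}.
Word 1 cannot be ADJ — rule 2 would then fail for every completion. It is CONJ.
Word 2 cannot be ADJ — rule 2 would then fail for every completion. It is CONJ.
The unique satisfying tagging is: CONJ CONJ CONJ ADV ADJ.
Check: rule 1 satisfied; rule 2 satisfied.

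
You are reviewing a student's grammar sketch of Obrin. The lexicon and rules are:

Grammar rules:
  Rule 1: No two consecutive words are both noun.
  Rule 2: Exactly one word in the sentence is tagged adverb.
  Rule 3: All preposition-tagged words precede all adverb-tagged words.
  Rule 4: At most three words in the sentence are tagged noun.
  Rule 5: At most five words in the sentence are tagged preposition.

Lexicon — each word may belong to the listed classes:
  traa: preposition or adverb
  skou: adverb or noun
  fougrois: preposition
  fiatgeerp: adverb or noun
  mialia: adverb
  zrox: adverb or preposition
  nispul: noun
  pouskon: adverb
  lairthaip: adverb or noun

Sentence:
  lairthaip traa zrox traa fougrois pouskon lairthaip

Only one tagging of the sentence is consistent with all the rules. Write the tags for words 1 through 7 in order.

Candidates per position — 1:lairthaip {adverb,noun}; 2:traa {preposition,adverb}; 3:zrox {adverb,preposition}; 4:traa {preposition,adverb}; 5:fougrois {preposition}; 6:pouskon {adverb}; 7:lairthaip {adverb,noun}.
If word 1 were adverb, no tagging could satisfy rule 2; so word 1 is noun.
If word 2 were adverb, no tagging could satisfy rule 2; so word 2 is preposition.
If word 3 were adverb, no tagging could satisfy rule 2; so word 3 is preposition.
If word 4 were adverb, no tagging could satisfy rule 2; so word 4 is preposition.
If word 7 were adverb, no tagging could satisfy rule 2; so word 7 is noun.
That leaves exactly one tagging: noun preposition preposition preposition preposition adverb noun.
Checking: rule 1 ok; rule 2 ok; rule 3 ok; rule 4 ok; rule 5 ok.

noun preposition preposition preposition preposition adverb noun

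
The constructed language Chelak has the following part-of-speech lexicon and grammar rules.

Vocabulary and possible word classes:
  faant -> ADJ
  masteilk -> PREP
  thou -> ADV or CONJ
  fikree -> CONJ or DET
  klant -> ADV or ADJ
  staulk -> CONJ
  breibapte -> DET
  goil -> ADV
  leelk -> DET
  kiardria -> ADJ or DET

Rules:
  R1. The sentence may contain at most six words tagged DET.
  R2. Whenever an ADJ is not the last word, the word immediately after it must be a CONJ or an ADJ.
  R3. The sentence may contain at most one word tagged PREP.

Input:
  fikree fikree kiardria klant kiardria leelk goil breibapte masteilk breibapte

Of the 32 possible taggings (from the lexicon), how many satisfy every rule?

Candidates per position — 1:fikree {CONJ,DET}; 2:fikree {CONJ,DET}; 3:kiardria {ADJ,DET}; 4:klant {ADV,ADJ}; 5:kiardria {ADJ,DET}; 6:leelk {DET}; 7:goil {ADV}; 8:breibapte {DET}; 9:masteilk {PREP}; 10:breibapte {DET}.
There are 32 candidate sequences in total.
The sequences that satisfy every rule: CONJ CONJ DET ADV DET DET ADV DET PREP DET; CONJ DET DET ADV DET DET ADV DET PREP DET; DET CONJ DET ADV DET DET ADV DET PREP DET.
Count = 3.

3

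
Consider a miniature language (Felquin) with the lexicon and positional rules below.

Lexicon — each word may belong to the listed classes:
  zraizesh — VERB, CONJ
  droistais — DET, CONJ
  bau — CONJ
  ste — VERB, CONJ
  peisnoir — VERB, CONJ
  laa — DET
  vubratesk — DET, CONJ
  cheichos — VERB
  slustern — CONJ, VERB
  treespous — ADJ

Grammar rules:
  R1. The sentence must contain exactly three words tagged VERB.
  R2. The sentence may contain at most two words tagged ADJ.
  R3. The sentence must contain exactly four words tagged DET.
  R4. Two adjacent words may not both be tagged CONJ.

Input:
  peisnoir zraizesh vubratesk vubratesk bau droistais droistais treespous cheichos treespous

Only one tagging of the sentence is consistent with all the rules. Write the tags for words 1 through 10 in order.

VERB VERB DET DET CONJ DET DET ADJ VERB ADJ

Candidates per position — 1:peisnoir {VERB,CONJ}; 2:zraizesh {VERB,CONJ}; 3:vubratesk {DET,CONJ}; 4:vubratesk {DET,CONJ}; 5:bau {CONJ}; 6:droistais {DET,CONJ}; 7:droistais {DET,CONJ}; 8:treespous {ADJ}; 9:cheichos {VERB}; 10:treespous {ADJ}.
If word 1 were CONJ, no tagging could satisfy rule 1; so word 1 is VERB.
If word 2 were CONJ, no tagging could satisfy rule 1; so word 2 is VERB.
If word 3 were CONJ, no tagging could satisfy rule 3; so word 3 is DET.
If word 4 were CONJ, no tagging could satisfy rule 3; so word 4 is DET.
If word 6 were CONJ, no tagging could satisfy rule 3; so word 6 is DET.
If word 7 were CONJ, no tagging could satisfy rule 3; so word 7 is DET.
That leaves exactly one tagging: VERB VERB DET DET CONJ DET DET ADJ VERB ADJ.
Rule-by-rule: rule 1 holds; rule 2 holds; rule 3 holds; rule 4 holds.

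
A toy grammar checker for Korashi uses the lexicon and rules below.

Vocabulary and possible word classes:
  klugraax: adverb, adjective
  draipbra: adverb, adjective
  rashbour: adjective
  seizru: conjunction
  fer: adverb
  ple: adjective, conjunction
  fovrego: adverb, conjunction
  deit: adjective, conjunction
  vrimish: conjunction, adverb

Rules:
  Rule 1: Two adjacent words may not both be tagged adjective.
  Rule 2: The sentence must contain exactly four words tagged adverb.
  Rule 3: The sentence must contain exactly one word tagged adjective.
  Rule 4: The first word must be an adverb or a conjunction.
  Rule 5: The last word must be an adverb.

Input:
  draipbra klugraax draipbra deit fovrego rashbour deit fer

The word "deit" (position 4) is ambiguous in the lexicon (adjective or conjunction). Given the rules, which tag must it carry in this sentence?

Candidates per position — 1:draipbra {adverb,adjective}; 2:klugraax {adverb,adjective}; 3:draipbra {adverb,adjective}; 4:deit {adjective,conjunction}; 5:fovrego {adverb,conjunction}; 6:rashbour {adjective}; 7:deit {adjective,conjunction}; 8:fer {adverb}.
Position 1: adjective is ruled out by rule 3; that leaves adverb.
Position 2: adjective is ruled out by rule 3; that leaves adverb.
Position 3: adjective is ruled out by rule 3; that leaves adverb.
Position 4: adjective is ruled out by rule 3; that leaves conjunction.
Position 5: adverb is ruled out by rule 2; that leaves conjunction.
Position 7: adjective is ruled out by rule 1; that leaves conjunction.
So the tagging must be: adverb adverb adverb conjunction conjunction adjective conjunction adverb.
Checking: rule 1 holds; rule 2 holds; rule 3 holds; rule 4 holds; rule 5 holds.

conjunction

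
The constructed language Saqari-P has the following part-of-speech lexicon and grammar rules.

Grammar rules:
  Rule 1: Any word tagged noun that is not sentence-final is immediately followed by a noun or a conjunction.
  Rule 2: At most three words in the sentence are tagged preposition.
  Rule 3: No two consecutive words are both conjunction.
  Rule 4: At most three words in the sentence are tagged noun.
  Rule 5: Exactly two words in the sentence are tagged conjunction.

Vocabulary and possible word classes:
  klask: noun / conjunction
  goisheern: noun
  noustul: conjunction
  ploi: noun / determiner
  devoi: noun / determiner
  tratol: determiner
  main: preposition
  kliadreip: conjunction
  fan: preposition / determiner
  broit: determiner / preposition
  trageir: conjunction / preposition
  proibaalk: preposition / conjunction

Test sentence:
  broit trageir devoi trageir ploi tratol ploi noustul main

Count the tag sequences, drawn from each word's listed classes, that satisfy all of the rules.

Candidates per position — 1:broit {determiner,preposition}; 2:trageir {conjunction,preposition}; 3:devoi {noun,determiner}; 4:trageir {conjunction,preposition}; 5:ploi {noun,determiner}; 6:tratol {determiner}; 7:ploi {noun,determiner}; 8:noustul {conjunction}; 9:main {preposition}.
There are 64 candidate sequences in total.
Checking each against the rules leaves 12 sequences.
Count = 12.

12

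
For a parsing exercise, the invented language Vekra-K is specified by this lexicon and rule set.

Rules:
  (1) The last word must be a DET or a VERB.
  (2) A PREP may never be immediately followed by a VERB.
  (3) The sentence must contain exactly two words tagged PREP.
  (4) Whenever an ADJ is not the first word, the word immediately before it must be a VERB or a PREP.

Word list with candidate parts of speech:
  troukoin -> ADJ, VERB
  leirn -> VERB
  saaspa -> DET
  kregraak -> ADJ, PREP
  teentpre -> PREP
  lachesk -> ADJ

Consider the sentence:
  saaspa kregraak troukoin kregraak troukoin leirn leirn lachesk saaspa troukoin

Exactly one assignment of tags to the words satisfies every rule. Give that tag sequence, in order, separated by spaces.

DET PREP ADJ PREP ADJ VERB VERB ADJ DET VERB

Candidates per position — 1:saaspa {DET}; 2:kregraak {ADJ,PREP}; 3:troukoin {ADJ,VERB}; 4:kregraak {ADJ,PREP}; 5:troukoin {ADJ,VERB}; 6:leirn {VERB}; 7:leirn {VERB}; 8:lachesk {ADJ}; 9:saaspa {DET}; 10:troukoin {ADJ,VERB}.
If word 2 were ADJ, no tagging could satisfy rule 3; so word 2 is PREP.
If word 3 were VERB, no tagging could satisfy rule 2; so word 3 is ADJ.
If word 4 were ADJ, no tagging could satisfy rule 3; so word 4 is PREP.
If word 5 were VERB, no tagging could satisfy rule 2; so word 5 is ADJ.
If word 10 were ADJ, no tagging could satisfy rule 1; so word 10 is VERB.
So the tagging must be: DET PREP ADJ PREP ADJ VERB VERB ADJ DET VERB.
Check: rule 1 ✓; rule 2 ✓; rule 3 ✓; rule 4 ✓.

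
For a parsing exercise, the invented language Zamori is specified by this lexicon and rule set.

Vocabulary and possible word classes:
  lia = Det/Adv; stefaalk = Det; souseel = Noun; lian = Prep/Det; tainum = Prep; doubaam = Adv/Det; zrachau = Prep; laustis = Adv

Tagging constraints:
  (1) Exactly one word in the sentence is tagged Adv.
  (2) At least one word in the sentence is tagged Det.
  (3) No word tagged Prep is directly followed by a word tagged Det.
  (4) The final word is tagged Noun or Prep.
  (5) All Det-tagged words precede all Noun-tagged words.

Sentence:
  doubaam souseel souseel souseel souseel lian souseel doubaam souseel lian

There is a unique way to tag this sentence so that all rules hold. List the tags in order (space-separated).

Det Noun Noun Noun Noun Prep Noun Adv Noun Prep

Candidates per position — 1:doubaam {Adv,Det}; 2:souseel {Noun}; 3:souseel {Noun}; 4:souseel {Noun}; 5:souseel {Noun}; 6:lian {Prep,Det}; 7:souseel {Noun}; 8:doubaam {Adv,Det}; 9:souseel {Noun}; 10:lian {Prep,Det}.
Word 6 cannot be Det — rule 5 would then fail for every completion. It is Prep.
Word 8 cannot be Det — rule 5 would then fail for every completion. It is Adv.
Word 10 cannot be Det — rule 4 would then fail for every completion. It is Prep.
Word 1 cannot be Adv — rule 1 would then fail for every completion. It is Det.
That leaves exactly one tagging: Det Noun Noun Noun Noun Prep Noun Adv Noun Prep.
Check: rule 1 satisfied; rule 2 satisfied; rule 3 satisfied; rule 4 satisfied; rule 5 satisfied.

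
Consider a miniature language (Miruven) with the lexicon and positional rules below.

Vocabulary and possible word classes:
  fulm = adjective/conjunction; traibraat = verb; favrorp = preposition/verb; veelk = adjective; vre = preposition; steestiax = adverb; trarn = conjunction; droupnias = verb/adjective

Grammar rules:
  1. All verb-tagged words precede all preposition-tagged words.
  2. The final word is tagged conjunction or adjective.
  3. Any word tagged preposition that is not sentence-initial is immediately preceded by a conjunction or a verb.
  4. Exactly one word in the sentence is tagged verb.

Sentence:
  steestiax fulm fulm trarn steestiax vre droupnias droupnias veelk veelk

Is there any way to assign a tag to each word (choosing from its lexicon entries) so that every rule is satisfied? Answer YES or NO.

Candidates per position — 1:steestiax {adverb}; 2:fulm {adjective,conjunction}; 3:fulm {adjective,conjunction}; 4:trarn {conjunction}; 5:steestiax {adverb}; 6:vre {preposition}; 7:droupnias {verb,adjective}; 8:droupnias {verb,adjective}; 9:veelk {adjective}; 10:veelk {adjective}.
Rule 3 cannot be satisfied by any choice of tags from the lexicon.
So there is no consistent tagging.

NO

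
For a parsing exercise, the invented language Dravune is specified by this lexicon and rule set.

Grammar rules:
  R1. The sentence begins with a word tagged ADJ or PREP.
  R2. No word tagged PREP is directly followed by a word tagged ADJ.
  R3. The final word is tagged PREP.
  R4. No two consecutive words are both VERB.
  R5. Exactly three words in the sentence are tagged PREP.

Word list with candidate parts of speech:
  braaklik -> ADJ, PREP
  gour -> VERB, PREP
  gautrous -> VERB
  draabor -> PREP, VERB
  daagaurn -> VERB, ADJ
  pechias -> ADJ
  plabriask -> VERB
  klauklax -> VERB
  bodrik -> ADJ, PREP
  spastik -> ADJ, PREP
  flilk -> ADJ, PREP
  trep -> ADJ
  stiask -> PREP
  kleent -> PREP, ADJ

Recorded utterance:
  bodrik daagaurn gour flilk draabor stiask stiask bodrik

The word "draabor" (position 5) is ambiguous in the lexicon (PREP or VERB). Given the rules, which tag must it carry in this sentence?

VERB

Candidates per position — 1:bodrik {ADJ,PREP}; 2:daagaurn {VERB,ADJ}; 3:gour {VERB,PREP}; 4:flilk {ADJ,PREP}; 5:draabor {PREP,VERB}; 6:stiask {PREP}; 7:stiask {PREP}; 8:bodrik {ADJ,PREP}.
Position 8: ADJ is ruled out by rule 2; that leaves PREP.
Position 1: PREP is ruled out by rule 5; that leaves ADJ.
Position 3: PREP is ruled out by rule 5; that leaves VERB.
Position 4: PREP is ruled out by rule 5; that leaves ADJ.
Position 5: PREP is ruled out by rule 5; that leaves VERB.
Position 2: VERB is ruled out by rule 4; that leaves ADJ.
The only consistent sequence is: ADJ ADJ VERB ADJ VERB PREP PREP PREP.
Verifying each rule — rule 1 ✓; rule 2 ✓; rule 3 ✓; rule 4 ✓; rule 5 ✓.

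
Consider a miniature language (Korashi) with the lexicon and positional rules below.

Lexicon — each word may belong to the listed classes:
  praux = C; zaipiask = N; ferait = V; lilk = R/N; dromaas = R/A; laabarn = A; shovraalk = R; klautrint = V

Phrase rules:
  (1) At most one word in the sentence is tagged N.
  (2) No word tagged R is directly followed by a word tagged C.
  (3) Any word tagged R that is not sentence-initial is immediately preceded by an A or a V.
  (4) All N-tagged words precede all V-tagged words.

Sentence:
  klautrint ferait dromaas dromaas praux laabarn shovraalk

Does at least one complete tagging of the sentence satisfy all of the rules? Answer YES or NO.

YES

Candidates per position — 1:klautrint {V}; 2:ferait {V}; 3:dromaas {R,A}; 4:dromaas {R,A}; 5:praux {C}; 6:laabarn {A}; 7:shovraalk {R}.
One satisfying assignment: V V R A C A R.
Checking: rule 1 holds; rule 2 holds; rule 3 holds; rule 4 holds.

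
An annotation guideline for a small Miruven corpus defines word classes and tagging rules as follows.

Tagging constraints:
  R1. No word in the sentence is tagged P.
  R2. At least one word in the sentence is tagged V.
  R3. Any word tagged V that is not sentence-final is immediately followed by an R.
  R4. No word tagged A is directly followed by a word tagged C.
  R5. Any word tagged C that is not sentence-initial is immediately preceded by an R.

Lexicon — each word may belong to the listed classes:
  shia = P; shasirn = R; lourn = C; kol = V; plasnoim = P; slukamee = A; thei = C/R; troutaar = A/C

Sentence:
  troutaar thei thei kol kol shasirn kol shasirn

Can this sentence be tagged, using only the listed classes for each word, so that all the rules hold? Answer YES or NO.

Candidates per position — 1:troutaar {A,C}; 2:thei {C,R}; 3:thei {C,R}; 4:kol {V}; 5:kol {V}; 6:shasirn {R}; 7:kol {V}; 8:shasirn {R}.
Rule 3 cannot be satisfied by any choice of tags from the lexicon.
So there is no consistent tagging.

NO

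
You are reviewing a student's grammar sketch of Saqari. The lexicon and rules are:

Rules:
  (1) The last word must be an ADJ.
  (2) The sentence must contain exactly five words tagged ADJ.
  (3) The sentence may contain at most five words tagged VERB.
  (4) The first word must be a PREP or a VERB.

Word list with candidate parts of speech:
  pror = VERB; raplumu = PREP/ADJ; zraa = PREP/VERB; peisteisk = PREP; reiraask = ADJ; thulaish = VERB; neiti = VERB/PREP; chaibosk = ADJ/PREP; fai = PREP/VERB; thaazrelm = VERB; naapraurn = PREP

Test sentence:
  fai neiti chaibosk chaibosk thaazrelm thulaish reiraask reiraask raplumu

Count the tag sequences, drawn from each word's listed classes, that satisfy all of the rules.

Candidates per position — 1:fai {PREP,VERB}; 2:neiti {VERB,PREP}; 3:chaibosk {ADJ,PREP}; 4:chaibosk {ADJ,PREP}; 5:thaazrelm {VERB}; 6:thulaish {VERB}; 7:reiraask {ADJ}; 8:reiraask {ADJ}; 9:raplumu {PREP,ADJ}.
There are 32 candidate sequences in total.
The sequences that satisfy every rule: PREP VERB ADJ ADJ VERB VERB ADJ ADJ ADJ; PREP PREP ADJ ADJ VERB VERB ADJ ADJ ADJ; VERB VERB ADJ ADJ VERB VERB ADJ ADJ ADJ; VERB PREP ADJ ADJ VERB VERB ADJ ADJ ADJ.
Count = 4.

4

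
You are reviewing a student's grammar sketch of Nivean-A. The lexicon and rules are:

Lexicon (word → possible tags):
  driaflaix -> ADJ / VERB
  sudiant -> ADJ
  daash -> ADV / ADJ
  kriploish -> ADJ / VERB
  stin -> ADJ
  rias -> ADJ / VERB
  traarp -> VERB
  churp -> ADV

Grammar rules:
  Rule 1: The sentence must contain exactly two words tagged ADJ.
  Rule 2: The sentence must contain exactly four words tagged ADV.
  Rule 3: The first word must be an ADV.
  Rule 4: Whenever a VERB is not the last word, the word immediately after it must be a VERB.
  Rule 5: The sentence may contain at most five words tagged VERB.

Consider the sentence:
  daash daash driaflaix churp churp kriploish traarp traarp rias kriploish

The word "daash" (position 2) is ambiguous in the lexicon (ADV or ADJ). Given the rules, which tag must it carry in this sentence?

ADV

Candidates per position — 1:daash {ADV,ADJ}; 2:daash {ADV,ADJ}; 3:driaflaix {ADJ,VERB}; 4:churp {ADV}; 5:churp {ADV}; 6:kriploish {ADJ,VERB}; 7:traarp {VERB}; 8:traarp {VERB}; 9:rias {ADJ,VERB}; 10:kriploish {ADJ,VERB}.
At position 1, choosing ADJ makes rule 2 impossible to satisfy; hence ADV.
At position 2, choosing ADJ makes rule 2 impossible to satisfy; hence ADV.
At position 3, choosing VERB makes rule 4 impossible to satisfy; hence ADJ.
At position 9, choosing ADJ makes rule 4 impossible to satisfy; hence VERB.
At position 10, choosing ADJ makes rule 4 impossible to satisfy; hence VERB.
At position 6, choosing VERB makes rule 1 impossible to satisfy; hence ADJ.
The only consistent sequence is: ADV ADV ADJ ADV ADV ADJ VERB VERB VERB VERB.
Verifying each rule — rule 1 satisfied; rule 2 satisfied; rule 3 satisfied; rule 4 satisfied; rule 5 satisfied.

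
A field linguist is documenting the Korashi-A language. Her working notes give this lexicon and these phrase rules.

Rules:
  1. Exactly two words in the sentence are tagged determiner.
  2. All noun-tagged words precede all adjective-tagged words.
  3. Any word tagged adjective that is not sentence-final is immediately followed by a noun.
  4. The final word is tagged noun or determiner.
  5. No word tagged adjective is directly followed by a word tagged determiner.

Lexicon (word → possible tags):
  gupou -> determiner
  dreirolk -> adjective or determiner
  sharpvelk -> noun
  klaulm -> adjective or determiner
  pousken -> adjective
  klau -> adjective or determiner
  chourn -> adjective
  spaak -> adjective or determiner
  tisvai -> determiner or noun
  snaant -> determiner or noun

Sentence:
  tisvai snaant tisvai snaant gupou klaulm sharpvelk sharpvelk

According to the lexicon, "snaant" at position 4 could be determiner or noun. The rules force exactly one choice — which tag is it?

Candidates per position — 1:tisvai {determiner,noun}; 2:snaant {determiner,noun}; 3:tisvai {determiner,noun}; 4:snaant {determiner,noun}; 5:gupou {determiner}; 6:klaulm {adjective,determiner}; 7:sharpvelk {noun}; 8:sharpvelk {noun}.
Position 6: tagging it adjective would leave rule 2 unsatisfiable, so it must be determiner.
Position 1: tagging it determiner would leave rule 1 unsatisfiable, so it must be noun.
Position 2: tagging it determiner would leave rule 1 unsatisfiable, so it must be noun.
Position 3: tagging it determiner would leave rule 1 unsatisfiable, so it must be noun.
Position 4: tagging it determiner would leave rule 1 unsatisfiable, so it must be noun.
So the tagging must be: noun noun noun noun determiner determiner noun noun.
Checking: rule 1 satisfied; rule 2 satisfied; rule 3 satisfied; rule 4 satisfied; rule 5 satisfied.

noun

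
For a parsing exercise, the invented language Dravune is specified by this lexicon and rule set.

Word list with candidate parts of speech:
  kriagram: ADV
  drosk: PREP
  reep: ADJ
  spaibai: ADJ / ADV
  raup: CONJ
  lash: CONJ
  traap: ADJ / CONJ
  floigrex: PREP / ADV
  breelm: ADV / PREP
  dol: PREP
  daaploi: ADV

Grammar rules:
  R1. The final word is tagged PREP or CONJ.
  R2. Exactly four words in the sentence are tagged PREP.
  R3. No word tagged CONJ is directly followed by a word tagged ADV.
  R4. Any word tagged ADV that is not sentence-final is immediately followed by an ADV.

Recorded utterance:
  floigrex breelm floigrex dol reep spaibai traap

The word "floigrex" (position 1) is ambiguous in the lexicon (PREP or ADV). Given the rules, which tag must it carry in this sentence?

PREP

Candidates per position — 1:floigrex {PREP,ADV}; 2:breelm {ADV,PREP}; 3:floigrex {PREP,ADV}; 4:dol {PREP}; 5:reep {ADJ}; 6:spaibai {ADJ,ADV}; 7:traap {ADJ,CONJ}.
At position 1, choosing ADV makes rule 2 impossible to satisfy; hence PREP.
At position 2, choosing ADV makes rule 2 impossible to satisfy; hence PREP.
At position 3, choosing ADV makes rule 2 impossible to satisfy; hence PREP.
At position 6, choosing ADV makes rule 4 impossible to satisfy; hence ADJ.
At position 7, choosing ADJ makes rule 1 impossible to satisfy; hence CONJ.
So the tagging must be: PREP PREP PREP PREP ADJ ADJ CONJ.
Verifying each rule — rule 1 satisfied; rule 2 satisfied; rule 3 satisfied; rule 4 satisfied.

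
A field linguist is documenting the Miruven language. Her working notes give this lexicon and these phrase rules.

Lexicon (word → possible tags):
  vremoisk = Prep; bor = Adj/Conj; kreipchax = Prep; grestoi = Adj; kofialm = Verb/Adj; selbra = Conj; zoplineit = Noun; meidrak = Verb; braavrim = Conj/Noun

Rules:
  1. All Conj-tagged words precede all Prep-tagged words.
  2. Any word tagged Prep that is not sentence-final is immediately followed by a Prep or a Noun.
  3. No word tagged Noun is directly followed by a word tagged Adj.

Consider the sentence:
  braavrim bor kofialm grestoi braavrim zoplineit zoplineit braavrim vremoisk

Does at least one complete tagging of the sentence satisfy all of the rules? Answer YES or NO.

YES

Candidates per position — 1:braavrim {Conj,Noun}; 2:bor {Adj,Conj}; 3:kofialm {Verb,Adj}; 4:grestoi {Adj}; 5:braavrim {Conj,Noun}; 6:zoplineit {Noun}; 7:zoplineit {Noun}; 8:braavrim {Conj,Noun}; 9:vremoisk {Prep}.
One satisfying assignment: Noun Conj Verb Adj Conj Noun Noun Noun Prep.
Verifying each rule — rule 1 holds; rule 2 holds; rule 3 holds.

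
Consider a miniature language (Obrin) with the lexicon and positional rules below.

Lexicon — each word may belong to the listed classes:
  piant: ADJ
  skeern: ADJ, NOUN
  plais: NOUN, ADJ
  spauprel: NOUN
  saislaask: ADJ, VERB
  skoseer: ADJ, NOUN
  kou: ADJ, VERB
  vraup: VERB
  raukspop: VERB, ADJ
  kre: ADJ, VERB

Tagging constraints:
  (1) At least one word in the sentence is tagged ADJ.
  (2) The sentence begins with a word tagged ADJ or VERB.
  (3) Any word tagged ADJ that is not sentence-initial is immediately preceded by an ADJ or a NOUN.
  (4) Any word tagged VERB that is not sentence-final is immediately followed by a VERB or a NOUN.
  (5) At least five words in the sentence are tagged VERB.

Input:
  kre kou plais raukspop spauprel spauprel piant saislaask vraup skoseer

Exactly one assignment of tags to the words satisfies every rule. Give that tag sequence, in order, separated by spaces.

Candidates per position — 1:kre {ADJ,VERB}; 2:kou {ADJ,VERB}; 3:plais {NOUN,ADJ}; 4:raukspop {VERB,ADJ}; 5:spauprel {NOUN}; 6:spauprel {NOUN}; 7:piant {ADJ}; 8:saislaask {ADJ,VERB}; 9:vraup {VERB}; 10:skoseer {ADJ,NOUN}.
Position 1: tagging it ADJ would leave rule 5 unsatisfiable, so it must be VERB.
Position 2: tagging it ADJ would leave rule 3 unsatisfiable, so it must be VERB.
Position 3: tagging it ADJ would leave rule 3 unsatisfiable, so it must be NOUN.
Position 4: tagging it ADJ would leave rule 5 unsatisfiable, so it must be VERB.
Position 8: tagging it ADJ would leave rule 5 unsatisfiable, so it must be VERB.
Position 10: tagging it ADJ would leave rule 3 unsatisfiable, so it must be NOUN.
That leaves exactly one tagging: VERB VERB NOUN VERB NOUN NOUN ADJ VERB VERB NOUN.
Rule-by-rule: rule 1 satisfied; rule 2 satisfied; rule 3 satisfied; rule 4 satisfied; rule 5 satisfied.

VERB VERB NOUN VERB NOUN NOUN ADJ VERB VERB NOUN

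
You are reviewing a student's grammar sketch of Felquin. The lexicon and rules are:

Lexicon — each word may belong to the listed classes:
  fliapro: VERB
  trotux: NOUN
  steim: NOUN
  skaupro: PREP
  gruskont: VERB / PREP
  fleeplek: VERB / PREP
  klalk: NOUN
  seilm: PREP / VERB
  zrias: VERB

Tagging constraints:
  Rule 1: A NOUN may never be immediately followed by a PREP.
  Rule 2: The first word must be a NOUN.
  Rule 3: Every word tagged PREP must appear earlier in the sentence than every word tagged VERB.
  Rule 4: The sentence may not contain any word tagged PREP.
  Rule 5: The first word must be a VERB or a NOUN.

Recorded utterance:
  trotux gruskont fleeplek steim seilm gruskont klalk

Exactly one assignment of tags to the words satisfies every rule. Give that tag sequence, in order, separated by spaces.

Candidates per position — 1:trotux {NOUN}; 2:gruskont {VERB,PREP}; 3:fleeplek {VERB,PREP}; 4:steim {NOUN}; 5:seilm {PREP,VERB}; 6:gruskont {VERB,PREP}; 7:klalk {NOUN}.
Word 2 cannot be PREP — rule 1 would then fail for every completion. It is VERB.
Word 3 cannot be PREP — rule 3 would then fail for every completion. It is VERB.
Word 5 cannot be PREP — rule 1 would then fail for every completion. It is VERB.
Word 6 cannot be PREP — rule 3 would then fail for every completion. It is VERB.
That leaves exactly one tagging: NOUN VERB VERB NOUN VERB VERB NOUN.
Rule-by-rule: rule 1 holds; rule 2 holds; rule 3 holds; rule 4 holds; rule 5 holds.

NOUN VERB VERB NOUN VERB VERB NOUN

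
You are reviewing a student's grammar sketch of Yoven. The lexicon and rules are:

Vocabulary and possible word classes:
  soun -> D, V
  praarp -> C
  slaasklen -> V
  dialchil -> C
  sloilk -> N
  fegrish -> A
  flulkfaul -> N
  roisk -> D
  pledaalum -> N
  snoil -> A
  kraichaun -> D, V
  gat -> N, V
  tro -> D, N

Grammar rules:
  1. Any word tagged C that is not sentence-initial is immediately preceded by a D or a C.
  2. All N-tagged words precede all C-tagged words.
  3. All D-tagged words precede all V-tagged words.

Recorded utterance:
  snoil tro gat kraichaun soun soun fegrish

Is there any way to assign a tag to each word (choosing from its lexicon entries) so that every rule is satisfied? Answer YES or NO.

Candidates per position — 1:snoil {A}; 2:tro {D,N}; 3:gat {N,V}; 4:kraichaun {D,V}; 5:soun {D,V}; 6:soun {D,V}; 7:fegrish {A}.
One satisfying assignment: A D N D D V A.
Check: rule 1 satisfied; rule 2 satisfied; rule 3 satisfied.

YES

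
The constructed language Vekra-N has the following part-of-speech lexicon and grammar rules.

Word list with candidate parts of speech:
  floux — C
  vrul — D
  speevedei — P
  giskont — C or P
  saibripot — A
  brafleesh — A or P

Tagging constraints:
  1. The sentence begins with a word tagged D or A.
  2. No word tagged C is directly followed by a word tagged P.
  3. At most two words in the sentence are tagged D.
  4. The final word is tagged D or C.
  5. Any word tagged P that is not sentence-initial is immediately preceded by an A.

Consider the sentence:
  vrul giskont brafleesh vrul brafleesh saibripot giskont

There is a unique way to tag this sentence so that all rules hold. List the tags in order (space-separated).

D C A D A A C

Candidates per position — 1:vrul {D}; 2:giskont {C,P}; 3:brafleesh {A,P}; 4:vrul {D}; 5:brafleesh {A,P}; 6:saibripot {A}; 7:giskont {C,P}.
Position 2: P is ruled out by rule 5; that leaves C.
Position 3: P is ruled out by rule 2; that leaves A.
Position 5: P is ruled out by rule 5; that leaves A.
Position 7: P is ruled out by rule 4; that leaves C.
That leaves exactly one tagging: D C A D A A C.
Check: rule 1 ✓; rule 2 ✓; rule 3 ✓; rule 4 ✓; rule 5 ✓.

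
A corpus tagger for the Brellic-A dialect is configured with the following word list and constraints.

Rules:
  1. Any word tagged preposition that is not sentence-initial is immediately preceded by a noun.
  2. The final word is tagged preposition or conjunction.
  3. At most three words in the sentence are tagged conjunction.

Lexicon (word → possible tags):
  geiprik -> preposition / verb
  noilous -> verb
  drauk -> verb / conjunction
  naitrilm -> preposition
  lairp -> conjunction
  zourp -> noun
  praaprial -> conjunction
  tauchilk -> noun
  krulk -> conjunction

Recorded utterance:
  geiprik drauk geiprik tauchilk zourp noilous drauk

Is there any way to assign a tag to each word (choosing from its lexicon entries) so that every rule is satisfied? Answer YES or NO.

Candidates per position — 1:geiprik {preposition,verb}; 2:drauk {verb,conjunction}; 3:geiprik {preposition,verb}; 4:tauchilk {noun}; 5:zourp {noun}; 6:noilous {verb}; 7:drauk {verb,conjunction}.
One satisfying assignment: preposition conjunction verb noun noun verb conjunction.
Rule-by-rule: rule 1 satisfied; rule 2 satisfied; rule 3 satisfied.

YES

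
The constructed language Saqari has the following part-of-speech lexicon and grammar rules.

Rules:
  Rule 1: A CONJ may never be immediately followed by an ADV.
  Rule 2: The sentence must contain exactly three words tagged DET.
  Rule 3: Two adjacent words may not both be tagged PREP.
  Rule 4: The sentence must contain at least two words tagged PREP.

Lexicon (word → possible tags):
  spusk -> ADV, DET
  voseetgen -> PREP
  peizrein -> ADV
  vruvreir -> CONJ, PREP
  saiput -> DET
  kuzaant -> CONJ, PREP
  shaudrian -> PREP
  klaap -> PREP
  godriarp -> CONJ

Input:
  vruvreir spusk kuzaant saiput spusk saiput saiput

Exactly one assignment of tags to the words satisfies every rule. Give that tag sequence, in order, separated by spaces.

PREP ADV PREP DET ADV DET DET

Candidates per position — 1:vruvreir {CONJ,PREP}; 2:spusk {ADV,DET}; 3:kuzaant {CONJ,PREP}; 4:saiput {DET}; 5:spusk {ADV,DET}; 6:saiput {DET}; 7:saiput {DET}.
Position 1: CONJ is ruled out by rule 4; that leaves PREP.
Position 2: DET is ruled out by rule 2; that leaves ADV.
Position 3: CONJ is ruled out by rule 4; that leaves PREP.
Position 5: DET is ruled out by rule 2; that leaves ADV.
The only consistent sequence is: PREP ADV PREP DET ADV DET DET.
Rule-by-rule: rule 1 satisfied; rule 2 satisfied; rule 3 satisfied; rule 4 satisfied.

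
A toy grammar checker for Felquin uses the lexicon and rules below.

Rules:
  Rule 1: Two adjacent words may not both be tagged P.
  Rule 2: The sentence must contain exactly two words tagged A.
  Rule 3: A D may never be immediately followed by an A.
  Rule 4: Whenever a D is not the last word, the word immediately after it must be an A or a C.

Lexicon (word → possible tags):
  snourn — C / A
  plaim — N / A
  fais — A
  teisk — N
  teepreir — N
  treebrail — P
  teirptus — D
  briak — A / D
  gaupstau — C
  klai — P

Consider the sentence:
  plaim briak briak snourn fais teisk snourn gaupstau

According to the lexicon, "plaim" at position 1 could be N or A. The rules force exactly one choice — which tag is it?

N

Candidates per position — 1:plaim {N,A}; 2:briak {A,D}; 3:briak {A,D}; 4:snourn {C,A}; 5:fais {A}; 6:teisk {N}; 7:snourn {C,A}; 8:gaupstau {C}.
Position 1: the remaining choice is settled jointly with positions 2, 3, 4, 7 — only N at position 1 is part of a tagging that satisfies every rule.
The unique satisfying tagging is: N A D C A N C C.
Verifying each rule — rule 1 holds; rule 2 holds; rule 3 holds; rule 4 holds.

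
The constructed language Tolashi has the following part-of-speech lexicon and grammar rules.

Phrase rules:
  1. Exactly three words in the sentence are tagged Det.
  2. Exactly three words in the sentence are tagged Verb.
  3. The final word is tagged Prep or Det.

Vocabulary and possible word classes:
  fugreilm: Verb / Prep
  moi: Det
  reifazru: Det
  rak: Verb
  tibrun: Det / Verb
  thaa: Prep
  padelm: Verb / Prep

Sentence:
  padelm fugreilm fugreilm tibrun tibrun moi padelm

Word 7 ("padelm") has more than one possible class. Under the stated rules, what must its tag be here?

Candidates per position — 1:padelm {Verb,Prep}; 2:fugreilm {Verb,Prep}; 3:fugreilm {Verb,Prep}; 4:tibrun {Det,Verb}; 5:tibrun {Det,Verb}; 6:moi {Det}; 7:padelm {Verb,Prep}.
Word 4 cannot be Verb — rule 1 would then fail for every completion. It is Det.
Word 5 cannot be Verb — rule 1 would then fail for every completion. It is Det.
Word 7 cannot be Verb — rule 3 would then fail for every completion. It is Prep.
Word 1 cannot be Prep — rule 2 would then fail for every completion. It is Verb.
Word 2 cannot be Prep — rule 2 would then fail for every completion. It is Verb.
Word 3 cannot be Prep — rule 2 would then fail for every completion. It is Verb.
The only consistent sequence is: Verb Verb Verb Det Det Det Prep.
Rule-by-rule: rule 1 ✓; rule 2 ✓; rule 3 ✓.

Prep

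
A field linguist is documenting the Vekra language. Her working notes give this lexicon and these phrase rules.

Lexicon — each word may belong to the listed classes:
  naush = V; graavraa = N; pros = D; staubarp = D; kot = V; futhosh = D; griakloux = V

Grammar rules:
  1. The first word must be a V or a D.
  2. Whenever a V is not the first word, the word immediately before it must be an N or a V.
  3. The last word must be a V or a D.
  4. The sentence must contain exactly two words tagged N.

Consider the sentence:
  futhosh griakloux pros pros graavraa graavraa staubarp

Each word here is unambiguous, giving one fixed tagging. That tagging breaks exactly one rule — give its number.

2

Fixed tagging: D V D D N N D.
Checking each rule: R1 ✓, R2 ✗, R3 ✓, R4 ✓.
Only rule 2 fails.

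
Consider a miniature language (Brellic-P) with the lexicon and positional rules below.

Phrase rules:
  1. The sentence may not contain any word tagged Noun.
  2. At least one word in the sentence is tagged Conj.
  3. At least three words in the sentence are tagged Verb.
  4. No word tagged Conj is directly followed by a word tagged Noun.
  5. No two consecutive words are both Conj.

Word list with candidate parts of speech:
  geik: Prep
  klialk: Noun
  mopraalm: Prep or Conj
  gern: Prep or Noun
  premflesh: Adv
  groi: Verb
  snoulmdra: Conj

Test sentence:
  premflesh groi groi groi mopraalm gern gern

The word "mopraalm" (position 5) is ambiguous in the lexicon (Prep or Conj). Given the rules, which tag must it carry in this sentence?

Conj

Candidates per position — 1:premflesh {Adv}; 2:groi {Verb}; 3:groi {Verb}; 4:groi {Verb}; 5:mopraalm {Prep,Conj}; 6:gern {Prep,Noun}; 7:gern {Prep,Noun}.
At position 5, choosing Prep makes rule 2 impossible to satisfy; hence Conj.
At position 6, choosing Noun makes rule 1 impossible to satisfy; hence Prep.
At position 7, choosing Noun makes rule 1 impossible to satisfy; hence Prep.
So the tagging must be: Adv Verb Verb Verb Conj Prep Prep.
Rule-by-rule: rule 1 ok; rule 2 ok; rule 3 ok; rule 4 ok; rule 5 ok.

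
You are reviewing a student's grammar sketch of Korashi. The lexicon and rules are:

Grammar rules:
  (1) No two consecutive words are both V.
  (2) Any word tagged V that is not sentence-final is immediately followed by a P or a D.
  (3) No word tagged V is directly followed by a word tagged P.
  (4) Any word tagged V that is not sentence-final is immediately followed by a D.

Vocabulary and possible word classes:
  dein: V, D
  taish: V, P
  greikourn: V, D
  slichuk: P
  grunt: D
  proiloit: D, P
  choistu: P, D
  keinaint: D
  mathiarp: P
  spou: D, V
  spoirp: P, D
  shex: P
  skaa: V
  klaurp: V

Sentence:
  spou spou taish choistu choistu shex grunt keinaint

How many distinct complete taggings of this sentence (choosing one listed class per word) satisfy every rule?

Candidates per position — 1:spou {D,V}; 2:spou {D,V}; 3:taish {V,P}; 4:choistu {P,D}; 5:choistu {P,D}; 6:shex {P}; 7:grunt {D}; 8:keinaint {D}.
There are 32 candidate sequences in total.
Checking each against the rules leaves 12 sequences.
Count = 12.

12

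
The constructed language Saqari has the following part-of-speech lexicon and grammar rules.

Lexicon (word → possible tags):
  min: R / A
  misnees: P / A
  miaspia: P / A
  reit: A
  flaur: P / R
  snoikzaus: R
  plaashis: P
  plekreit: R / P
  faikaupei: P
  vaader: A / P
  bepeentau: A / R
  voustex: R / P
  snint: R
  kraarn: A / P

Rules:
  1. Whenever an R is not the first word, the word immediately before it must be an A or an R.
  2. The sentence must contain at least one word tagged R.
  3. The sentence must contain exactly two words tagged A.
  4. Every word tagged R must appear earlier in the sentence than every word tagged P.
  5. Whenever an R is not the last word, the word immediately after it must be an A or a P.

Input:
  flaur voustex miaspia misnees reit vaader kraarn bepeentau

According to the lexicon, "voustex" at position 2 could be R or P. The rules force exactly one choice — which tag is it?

Candidates per position — 1:flaur {P,R}; 2:voustex {R,P}; 3:miaspia {P,A}; 4:misnees {P,A}; 5:reit {A}; 6:vaader {A,P}; 7:kraarn {A,P}; 8:bepeentau {A,R}.
Position 2: the remaining choice is settled jointly with positions 1, 3, 4, 6, 7, 8 — only P at position 2 is part of a tagging that satisfies every rule.
The only consistent sequence is: R P P P A P P A.
Check: rule 1 holds; rule 2 holds; rule 3 holds; rule 4 holds; rule 5 holds.

P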